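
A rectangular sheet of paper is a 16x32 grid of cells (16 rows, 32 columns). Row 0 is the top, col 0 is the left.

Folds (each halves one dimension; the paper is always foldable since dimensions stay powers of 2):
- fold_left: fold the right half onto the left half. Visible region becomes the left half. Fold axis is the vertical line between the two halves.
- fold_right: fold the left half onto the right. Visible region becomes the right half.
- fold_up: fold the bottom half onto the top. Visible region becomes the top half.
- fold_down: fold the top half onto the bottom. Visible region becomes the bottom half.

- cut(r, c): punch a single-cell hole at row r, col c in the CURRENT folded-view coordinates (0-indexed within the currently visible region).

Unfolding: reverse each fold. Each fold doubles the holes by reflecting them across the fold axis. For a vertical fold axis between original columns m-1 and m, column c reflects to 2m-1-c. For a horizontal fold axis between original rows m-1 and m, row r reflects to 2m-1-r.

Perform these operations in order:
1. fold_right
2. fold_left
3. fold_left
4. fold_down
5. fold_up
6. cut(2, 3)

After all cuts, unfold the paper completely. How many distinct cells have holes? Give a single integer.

Answer: 32

Derivation:
Op 1 fold_right: fold axis v@16; visible region now rows[0,16) x cols[16,32) = 16x16
Op 2 fold_left: fold axis v@24; visible region now rows[0,16) x cols[16,24) = 16x8
Op 3 fold_left: fold axis v@20; visible region now rows[0,16) x cols[16,20) = 16x4
Op 4 fold_down: fold axis h@8; visible region now rows[8,16) x cols[16,20) = 8x4
Op 5 fold_up: fold axis h@12; visible region now rows[8,12) x cols[16,20) = 4x4
Op 6 cut(2, 3): punch at orig (10,19); cuts so far [(10, 19)]; region rows[8,12) x cols[16,20) = 4x4
Unfold 1 (reflect across h@12): 2 holes -> [(10, 19), (13, 19)]
Unfold 2 (reflect across h@8): 4 holes -> [(2, 19), (5, 19), (10, 19), (13, 19)]
Unfold 3 (reflect across v@20): 8 holes -> [(2, 19), (2, 20), (5, 19), (5, 20), (10, 19), (10, 20), (13, 19), (13, 20)]
Unfold 4 (reflect across v@24): 16 holes -> [(2, 19), (2, 20), (2, 27), (2, 28), (5, 19), (5, 20), (5, 27), (5, 28), (10, 19), (10, 20), (10, 27), (10, 28), (13, 19), (13, 20), (13, 27), (13, 28)]
Unfold 5 (reflect across v@16): 32 holes -> [(2, 3), (2, 4), (2, 11), (2, 12), (2, 19), (2, 20), (2, 27), (2, 28), (5, 3), (5, 4), (5, 11), (5, 12), (5, 19), (5, 20), (5, 27), (5, 28), (10, 3), (10, 4), (10, 11), (10, 12), (10, 19), (10, 20), (10, 27), (10, 28), (13, 3), (13, 4), (13, 11), (13, 12), (13, 19), (13, 20), (13, 27), (13, 28)]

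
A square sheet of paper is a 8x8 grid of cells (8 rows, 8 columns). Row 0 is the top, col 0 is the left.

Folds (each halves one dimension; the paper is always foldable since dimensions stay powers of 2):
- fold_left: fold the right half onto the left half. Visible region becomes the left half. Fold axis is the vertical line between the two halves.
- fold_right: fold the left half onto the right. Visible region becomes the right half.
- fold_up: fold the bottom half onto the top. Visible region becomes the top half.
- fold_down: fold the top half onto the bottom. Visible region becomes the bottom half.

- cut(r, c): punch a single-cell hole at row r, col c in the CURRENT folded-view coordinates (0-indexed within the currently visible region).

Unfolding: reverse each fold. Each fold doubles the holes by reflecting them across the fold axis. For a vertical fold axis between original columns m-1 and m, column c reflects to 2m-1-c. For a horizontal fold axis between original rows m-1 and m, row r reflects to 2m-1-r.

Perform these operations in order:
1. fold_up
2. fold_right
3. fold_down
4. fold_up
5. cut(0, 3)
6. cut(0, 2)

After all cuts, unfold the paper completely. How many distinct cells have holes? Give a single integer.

Op 1 fold_up: fold axis h@4; visible region now rows[0,4) x cols[0,8) = 4x8
Op 2 fold_right: fold axis v@4; visible region now rows[0,4) x cols[4,8) = 4x4
Op 3 fold_down: fold axis h@2; visible region now rows[2,4) x cols[4,8) = 2x4
Op 4 fold_up: fold axis h@3; visible region now rows[2,3) x cols[4,8) = 1x4
Op 5 cut(0, 3): punch at orig (2,7); cuts so far [(2, 7)]; region rows[2,3) x cols[4,8) = 1x4
Op 6 cut(0, 2): punch at orig (2,6); cuts so far [(2, 6), (2, 7)]; region rows[2,3) x cols[4,8) = 1x4
Unfold 1 (reflect across h@3): 4 holes -> [(2, 6), (2, 7), (3, 6), (3, 7)]
Unfold 2 (reflect across h@2): 8 holes -> [(0, 6), (0, 7), (1, 6), (1, 7), (2, 6), (2, 7), (3, 6), (3, 7)]
Unfold 3 (reflect across v@4): 16 holes -> [(0, 0), (0, 1), (0, 6), (0, 7), (1, 0), (1, 1), (1, 6), (1, 7), (2, 0), (2, 1), (2, 6), (2, 7), (3, 0), (3, 1), (3, 6), (3, 7)]
Unfold 4 (reflect across h@4): 32 holes -> [(0, 0), (0, 1), (0, 6), (0, 7), (1, 0), (1, 1), (1, 6), (1, 7), (2, 0), (2, 1), (2, 6), (2, 7), (3, 0), (3, 1), (3, 6), (3, 7), (4, 0), (4, 1), (4, 6), (4, 7), (5, 0), (5, 1), (5, 6), (5, 7), (6, 0), (6, 1), (6, 6), (6, 7), (7, 0), (7, 1), (7, 6), (7, 7)]

Answer: 32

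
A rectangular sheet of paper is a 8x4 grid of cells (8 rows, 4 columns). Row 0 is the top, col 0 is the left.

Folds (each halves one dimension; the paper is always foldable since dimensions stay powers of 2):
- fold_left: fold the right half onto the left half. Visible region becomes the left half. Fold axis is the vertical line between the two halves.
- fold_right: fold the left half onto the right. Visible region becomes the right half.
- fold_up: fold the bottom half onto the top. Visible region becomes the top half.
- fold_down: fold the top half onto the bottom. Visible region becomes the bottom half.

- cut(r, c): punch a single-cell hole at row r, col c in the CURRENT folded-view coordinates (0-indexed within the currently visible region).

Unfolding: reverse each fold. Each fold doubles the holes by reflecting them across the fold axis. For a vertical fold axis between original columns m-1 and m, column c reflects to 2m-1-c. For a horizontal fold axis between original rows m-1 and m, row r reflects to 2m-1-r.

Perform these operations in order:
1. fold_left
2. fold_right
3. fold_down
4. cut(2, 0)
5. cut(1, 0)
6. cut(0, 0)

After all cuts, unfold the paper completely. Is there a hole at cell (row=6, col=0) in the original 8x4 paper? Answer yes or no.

Op 1 fold_left: fold axis v@2; visible region now rows[0,8) x cols[0,2) = 8x2
Op 2 fold_right: fold axis v@1; visible region now rows[0,8) x cols[1,2) = 8x1
Op 3 fold_down: fold axis h@4; visible region now rows[4,8) x cols[1,2) = 4x1
Op 4 cut(2, 0): punch at orig (6,1); cuts so far [(6, 1)]; region rows[4,8) x cols[1,2) = 4x1
Op 5 cut(1, 0): punch at orig (5,1); cuts so far [(5, 1), (6, 1)]; region rows[4,8) x cols[1,2) = 4x1
Op 6 cut(0, 0): punch at orig (4,1); cuts so far [(4, 1), (5, 1), (6, 1)]; region rows[4,8) x cols[1,2) = 4x1
Unfold 1 (reflect across h@4): 6 holes -> [(1, 1), (2, 1), (3, 1), (4, 1), (5, 1), (6, 1)]
Unfold 2 (reflect across v@1): 12 holes -> [(1, 0), (1, 1), (2, 0), (2, 1), (3, 0), (3, 1), (4, 0), (4, 1), (5, 0), (5, 1), (6, 0), (6, 1)]
Unfold 3 (reflect across v@2): 24 holes -> [(1, 0), (1, 1), (1, 2), (1, 3), (2, 0), (2, 1), (2, 2), (2, 3), (3, 0), (3, 1), (3, 2), (3, 3), (4, 0), (4, 1), (4, 2), (4, 3), (5, 0), (5, 1), (5, 2), (5, 3), (6, 0), (6, 1), (6, 2), (6, 3)]
Holes: [(1, 0), (1, 1), (1, 2), (1, 3), (2, 0), (2, 1), (2, 2), (2, 3), (3, 0), (3, 1), (3, 2), (3, 3), (4, 0), (4, 1), (4, 2), (4, 3), (5, 0), (5, 1), (5, 2), (5, 3), (6, 0), (6, 1), (6, 2), (6, 3)]

Answer: yes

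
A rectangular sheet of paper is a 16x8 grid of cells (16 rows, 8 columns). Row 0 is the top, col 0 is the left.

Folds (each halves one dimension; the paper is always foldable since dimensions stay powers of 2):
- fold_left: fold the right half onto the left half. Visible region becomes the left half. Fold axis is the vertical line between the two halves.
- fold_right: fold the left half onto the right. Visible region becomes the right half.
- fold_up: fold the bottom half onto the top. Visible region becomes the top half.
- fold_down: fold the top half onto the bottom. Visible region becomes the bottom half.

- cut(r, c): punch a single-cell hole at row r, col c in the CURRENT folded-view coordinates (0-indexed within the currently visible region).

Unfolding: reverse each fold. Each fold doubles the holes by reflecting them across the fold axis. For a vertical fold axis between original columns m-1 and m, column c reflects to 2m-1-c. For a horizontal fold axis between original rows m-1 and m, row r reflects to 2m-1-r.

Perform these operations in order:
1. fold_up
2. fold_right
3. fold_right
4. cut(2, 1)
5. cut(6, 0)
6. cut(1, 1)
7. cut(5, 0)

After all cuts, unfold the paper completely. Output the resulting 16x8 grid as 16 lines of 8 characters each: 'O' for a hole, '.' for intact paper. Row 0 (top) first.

Answer: ........
O..OO..O
O..OO..O
........
........
.OO..OO.
.OO..OO.
........
........
.OO..OO.
.OO..OO.
........
........
O..OO..O
O..OO..O
........

Derivation:
Op 1 fold_up: fold axis h@8; visible region now rows[0,8) x cols[0,8) = 8x8
Op 2 fold_right: fold axis v@4; visible region now rows[0,8) x cols[4,8) = 8x4
Op 3 fold_right: fold axis v@6; visible region now rows[0,8) x cols[6,8) = 8x2
Op 4 cut(2, 1): punch at orig (2,7); cuts so far [(2, 7)]; region rows[0,8) x cols[6,8) = 8x2
Op 5 cut(6, 0): punch at orig (6,6); cuts so far [(2, 7), (6, 6)]; region rows[0,8) x cols[6,8) = 8x2
Op 6 cut(1, 1): punch at orig (1,7); cuts so far [(1, 7), (2, 7), (6, 6)]; region rows[0,8) x cols[6,8) = 8x2
Op 7 cut(5, 0): punch at orig (5,6); cuts so far [(1, 7), (2, 7), (5, 6), (6, 6)]; region rows[0,8) x cols[6,8) = 8x2
Unfold 1 (reflect across v@6): 8 holes -> [(1, 4), (1, 7), (2, 4), (2, 7), (5, 5), (5, 6), (6, 5), (6, 6)]
Unfold 2 (reflect across v@4): 16 holes -> [(1, 0), (1, 3), (1, 4), (1, 7), (2, 0), (2, 3), (2, 4), (2, 7), (5, 1), (5, 2), (5, 5), (5, 6), (6, 1), (6, 2), (6, 5), (6, 6)]
Unfold 3 (reflect across h@8): 32 holes -> [(1, 0), (1, 3), (1, 4), (1, 7), (2, 0), (2, 3), (2, 4), (2, 7), (5, 1), (5, 2), (5, 5), (5, 6), (6, 1), (6, 2), (6, 5), (6, 6), (9, 1), (9, 2), (9, 5), (9, 6), (10, 1), (10, 2), (10, 5), (10, 6), (13, 0), (13, 3), (13, 4), (13, 7), (14, 0), (14, 3), (14, 4), (14, 7)]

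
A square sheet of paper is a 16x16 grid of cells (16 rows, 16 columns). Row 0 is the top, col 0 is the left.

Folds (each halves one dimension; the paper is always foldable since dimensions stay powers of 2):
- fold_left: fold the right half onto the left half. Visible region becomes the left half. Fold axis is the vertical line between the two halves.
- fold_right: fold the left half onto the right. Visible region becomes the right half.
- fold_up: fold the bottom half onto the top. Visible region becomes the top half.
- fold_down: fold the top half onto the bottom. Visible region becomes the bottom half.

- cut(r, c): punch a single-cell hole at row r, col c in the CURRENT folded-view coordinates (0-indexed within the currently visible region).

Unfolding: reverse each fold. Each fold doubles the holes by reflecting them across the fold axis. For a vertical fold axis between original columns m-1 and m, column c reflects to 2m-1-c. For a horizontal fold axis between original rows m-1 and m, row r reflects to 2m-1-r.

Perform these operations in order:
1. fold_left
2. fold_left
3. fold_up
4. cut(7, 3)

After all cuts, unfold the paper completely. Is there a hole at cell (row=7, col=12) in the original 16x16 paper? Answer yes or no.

Op 1 fold_left: fold axis v@8; visible region now rows[0,16) x cols[0,8) = 16x8
Op 2 fold_left: fold axis v@4; visible region now rows[0,16) x cols[0,4) = 16x4
Op 3 fold_up: fold axis h@8; visible region now rows[0,8) x cols[0,4) = 8x4
Op 4 cut(7, 3): punch at orig (7,3); cuts so far [(7, 3)]; region rows[0,8) x cols[0,4) = 8x4
Unfold 1 (reflect across h@8): 2 holes -> [(7, 3), (8, 3)]
Unfold 2 (reflect across v@4): 4 holes -> [(7, 3), (7, 4), (8, 3), (8, 4)]
Unfold 3 (reflect across v@8): 8 holes -> [(7, 3), (7, 4), (7, 11), (7, 12), (8, 3), (8, 4), (8, 11), (8, 12)]
Holes: [(7, 3), (7, 4), (7, 11), (7, 12), (8, 3), (8, 4), (8, 11), (8, 12)]

Answer: yes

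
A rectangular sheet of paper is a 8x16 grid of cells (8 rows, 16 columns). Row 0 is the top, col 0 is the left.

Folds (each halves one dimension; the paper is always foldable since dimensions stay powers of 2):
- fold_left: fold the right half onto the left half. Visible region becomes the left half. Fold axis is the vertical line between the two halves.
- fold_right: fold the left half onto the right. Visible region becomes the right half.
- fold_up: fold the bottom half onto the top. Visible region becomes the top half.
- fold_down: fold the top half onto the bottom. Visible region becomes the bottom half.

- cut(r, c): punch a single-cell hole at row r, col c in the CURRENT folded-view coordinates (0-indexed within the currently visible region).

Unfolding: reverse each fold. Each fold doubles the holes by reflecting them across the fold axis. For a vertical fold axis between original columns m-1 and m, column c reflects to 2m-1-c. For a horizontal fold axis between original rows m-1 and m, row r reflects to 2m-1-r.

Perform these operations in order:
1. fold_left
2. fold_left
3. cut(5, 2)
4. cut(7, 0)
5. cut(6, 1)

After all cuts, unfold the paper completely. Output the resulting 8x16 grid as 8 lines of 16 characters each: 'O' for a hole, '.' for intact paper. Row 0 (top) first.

Answer: ................
................
................
................
................
..O..O....O..O..
.O....O..O....O.
O......OO......O

Derivation:
Op 1 fold_left: fold axis v@8; visible region now rows[0,8) x cols[0,8) = 8x8
Op 2 fold_left: fold axis v@4; visible region now rows[0,8) x cols[0,4) = 8x4
Op 3 cut(5, 2): punch at orig (5,2); cuts so far [(5, 2)]; region rows[0,8) x cols[0,4) = 8x4
Op 4 cut(7, 0): punch at orig (7,0); cuts so far [(5, 2), (7, 0)]; region rows[0,8) x cols[0,4) = 8x4
Op 5 cut(6, 1): punch at orig (6,1); cuts so far [(5, 2), (6, 1), (7, 0)]; region rows[0,8) x cols[0,4) = 8x4
Unfold 1 (reflect across v@4): 6 holes -> [(5, 2), (5, 5), (6, 1), (6, 6), (7, 0), (7, 7)]
Unfold 2 (reflect across v@8): 12 holes -> [(5, 2), (5, 5), (5, 10), (5, 13), (6, 1), (6, 6), (6, 9), (6, 14), (7, 0), (7, 7), (7, 8), (7, 15)]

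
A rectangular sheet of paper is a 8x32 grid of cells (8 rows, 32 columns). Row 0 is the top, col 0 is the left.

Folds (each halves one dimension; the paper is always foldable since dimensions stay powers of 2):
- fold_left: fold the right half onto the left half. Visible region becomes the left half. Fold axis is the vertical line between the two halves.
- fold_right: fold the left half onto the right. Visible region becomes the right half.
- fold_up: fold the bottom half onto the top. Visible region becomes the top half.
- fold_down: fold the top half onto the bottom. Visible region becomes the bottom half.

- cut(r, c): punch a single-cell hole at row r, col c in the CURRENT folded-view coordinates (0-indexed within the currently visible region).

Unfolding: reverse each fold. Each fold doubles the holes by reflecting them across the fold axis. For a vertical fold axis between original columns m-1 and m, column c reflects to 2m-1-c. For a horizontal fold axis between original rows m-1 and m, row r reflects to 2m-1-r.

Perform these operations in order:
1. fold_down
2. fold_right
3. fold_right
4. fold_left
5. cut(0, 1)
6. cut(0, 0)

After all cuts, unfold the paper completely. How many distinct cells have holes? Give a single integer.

Answer: 32

Derivation:
Op 1 fold_down: fold axis h@4; visible region now rows[4,8) x cols[0,32) = 4x32
Op 2 fold_right: fold axis v@16; visible region now rows[4,8) x cols[16,32) = 4x16
Op 3 fold_right: fold axis v@24; visible region now rows[4,8) x cols[24,32) = 4x8
Op 4 fold_left: fold axis v@28; visible region now rows[4,8) x cols[24,28) = 4x4
Op 5 cut(0, 1): punch at orig (4,25); cuts so far [(4, 25)]; region rows[4,8) x cols[24,28) = 4x4
Op 6 cut(0, 0): punch at orig (4,24); cuts so far [(4, 24), (4, 25)]; region rows[4,8) x cols[24,28) = 4x4
Unfold 1 (reflect across v@28): 4 holes -> [(4, 24), (4, 25), (4, 30), (4, 31)]
Unfold 2 (reflect across v@24): 8 holes -> [(4, 16), (4, 17), (4, 22), (4, 23), (4, 24), (4, 25), (4, 30), (4, 31)]
Unfold 3 (reflect across v@16): 16 holes -> [(4, 0), (4, 1), (4, 6), (4, 7), (4, 8), (4, 9), (4, 14), (4, 15), (4, 16), (4, 17), (4, 22), (4, 23), (4, 24), (4, 25), (4, 30), (4, 31)]
Unfold 4 (reflect across h@4): 32 holes -> [(3, 0), (3, 1), (3, 6), (3, 7), (3, 8), (3, 9), (3, 14), (3, 15), (3, 16), (3, 17), (3, 22), (3, 23), (3, 24), (3, 25), (3, 30), (3, 31), (4, 0), (4, 1), (4, 6), (4, 7), (4, 8), (4, 9), (4, 14), (4, 15), (4, 16), (4, 17), (4, 22), (4, 23), (4, 24), (4, 25), (4, 30), (4, 31)]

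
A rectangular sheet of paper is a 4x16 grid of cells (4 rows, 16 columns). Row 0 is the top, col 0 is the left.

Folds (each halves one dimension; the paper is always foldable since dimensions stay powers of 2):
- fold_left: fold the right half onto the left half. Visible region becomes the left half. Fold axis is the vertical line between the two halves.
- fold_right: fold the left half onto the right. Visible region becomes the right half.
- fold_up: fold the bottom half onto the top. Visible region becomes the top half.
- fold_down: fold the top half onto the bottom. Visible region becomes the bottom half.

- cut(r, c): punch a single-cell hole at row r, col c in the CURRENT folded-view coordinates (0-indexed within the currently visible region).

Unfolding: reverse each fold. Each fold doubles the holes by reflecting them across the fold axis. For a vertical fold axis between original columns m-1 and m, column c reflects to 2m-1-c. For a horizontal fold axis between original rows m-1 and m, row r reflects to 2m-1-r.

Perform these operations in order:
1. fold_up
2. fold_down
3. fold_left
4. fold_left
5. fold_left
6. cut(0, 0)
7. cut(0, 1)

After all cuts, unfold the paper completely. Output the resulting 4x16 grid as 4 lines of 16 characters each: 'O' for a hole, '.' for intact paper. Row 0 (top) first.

Answer: OOOOOOOOOOOOOOOO
OOOOOOOOOOOOOOOO
OOOOOOOOOOOOOOOO
OOOOOOOOOOOOOOOO

Derivation:
Op 1 fold_up: fold axis h@2; visible region now rows[0,2) x cols[0,16) = 2x16
Op 2 fold_down: fold axis h@1; visible region now rows[1,2) x cols[0,16) = 1x16
Op 3 fold_left: fold axis v@8; visible region now rows[1,2) x cols[0,8) = 1x8
Op 4 fold_left: fold axis v@4; visible region now rows[1,2) x cols[0,4) = 1x4
Op 5 fold_left: fold axis v@2; visible region now rows[1,2) x cols[0,2) = 1x2
Op 6 cut(0, 0): punch at orig (1,0); cuts so far [(1, 0)]; region rows[1,2) x cols[0,2) = 1x2
Op 7 cut(0, 1): punch at orig (1,1); cuts so far [(1, 0), (1, 1)]; region rows[1,2) x cols[0,2) = 1x2
Unfold 1 (reflect across v@2): 4 holes -> [(1, 0), (1, 1), (1, 2), (1, 3)]
Unfold 2 (reflect across v@4): 8 holes -> [(1, 0), (1, 1), (1, 2), (1, 3), (1, 4), (1, 5), (1, 6), (1, 7)]
Unfold 3 (reflect across v@8): 16 holes -> [(1, 0), (1, 1), (1, 2), (1, 3), (1, 4), (1, 5), (1, 6), (1, 7), (1, 8), (1, 9), (1, 10), (1, 11), (1, 12), (1, 13), (1, 14), (1, 15)]
Unfold 4 (reflect across h@1): 32 holes -> [(0, 0), (0, 1), (0, 2), (0, 3), (0, 4), (0, 5), (0, 6), (0, 7), (0, 8), (0, 9), (0, 10), (0, 11), (0, 12), (0, 13), (0, 14), (0, 15), (1, 0), (1, 1), (1, 2), (1, 3), (1, 4), (1, 5), (1, 6), (1, 7), (1, 8), (1, 9), (1, 10), (1, 11), (1, 12), (1, 13), (1, 14), (1, 15)]
Unfold 5 (reflect across h@2): 64 holes -> [(0, 0), (0, 1), (0, 2), (0, 3), (0, 4), (0, 5), (0, 6), (0, 7), (0, 8), (0, 9), (0, 10), (0, 11), (0, 12), (0, 13), (0, 14), (0, 15), (1, 0), (1, 1), (1, 2), (1, 3), (1, 4), (1, 5), (1, 6), (1, 7), (1, 8), (1, 9), (1, 10), (1, 11), (1, 12), (1, 13), (1, 14), (1, 15), (2, 0), (2, 1), (2, 2), (2, 3), (2, 4), (2, 5), (2, 6), (2, 7), (2, 8), (2, 9), (2, 10), (2, 11), (2, 12), (2, 13), (2, 14), (2, 15), (3, 0), (3, 1), (3, 2), (3, 3), (3, 4), (3, 5), (3, 6), (3, 7), (3, 8), (3, 9), (3, 10), (3, 11), (3, 12), (3, 13), (3, 14), (3, 15)]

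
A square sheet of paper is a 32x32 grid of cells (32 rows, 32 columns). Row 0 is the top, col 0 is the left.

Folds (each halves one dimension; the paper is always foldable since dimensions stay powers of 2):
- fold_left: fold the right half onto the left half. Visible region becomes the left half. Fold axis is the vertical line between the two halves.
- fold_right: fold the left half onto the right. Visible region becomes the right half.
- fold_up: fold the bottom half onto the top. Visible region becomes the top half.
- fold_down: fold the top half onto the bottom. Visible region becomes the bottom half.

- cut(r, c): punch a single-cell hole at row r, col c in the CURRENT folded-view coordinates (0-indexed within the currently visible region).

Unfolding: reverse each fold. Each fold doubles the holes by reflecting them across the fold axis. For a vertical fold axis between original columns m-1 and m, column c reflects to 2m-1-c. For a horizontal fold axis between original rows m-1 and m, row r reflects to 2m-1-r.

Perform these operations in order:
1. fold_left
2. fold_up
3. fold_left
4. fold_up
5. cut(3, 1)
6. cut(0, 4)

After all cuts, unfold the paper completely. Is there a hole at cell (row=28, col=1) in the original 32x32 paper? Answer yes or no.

Op 1 fold_left: fold axis v@16; visible region now rows[0,32) x cols[0,16) = 32x16
Op 2 fold_up: fold axis h@16; visible region now rows[0,16) x cols[0,16) = 16x16
Op 3 fold_left: fold axis v@8; visible region now rows[0,16) x cols[0,8) = 16x8
Op 4 fold_up: fold axis h@8; visible region now rows[0,8) x cols[0,8) = 8x8
Op 5 cut(3, 1): punch at orig (3,1); cuts so far [(3, 1)]; region rows[0,8) x cols[0,8) = 8x8
Op 6 cut(0, 4): punch at orig (0,4); cuts so far [(0, 4), (3, 1)]; region rows[0,8) x cols[0,8) = 8x8
Unfold 1 (reflect across h@8): 4 holes -> [(0, 4), (3, 1), (12, 1), (15, 4)]
Unfold 2 (reflect across v@8): 8 holes -> [(0, 4), (0, 11), (3, 1), (3, 14), (12, 1), (12, 14), (15, 4), (15, 11)]
Unfold 3 (reflect across h@16): 16 holes -> [(0, 4), (0, 11), (3, 1), (3, 14), (12, 1), (12, 14), (15, 4), (15, 11), (16, 4), (16, 11), (19, 1), (19, 14), (28, 1), (28, 14), (31, 4), (31, 11)]
Unfold 4 (reflect across v@16): 32 holes -> [(0, 4), (0, 11), (0, 20), (0, 27), (3, 1), (3, 14), (3, 17), (3, 30), (12, 1), (12, 14), (12, 17), (12, 30), (15, 4), (15, 11), (15, 20), (15, 27), (16, 4), (16, 11), (16, 20), (16, 27), (19, 1), (19, 14), (19, 17), (19, 30), (28, 1), (28, 14), (28, 17), (28, 30), (31, 4), (31, 11), (31, 20), (31, 27)]
Holes: [(0, 4), (0, 11), (0, 20), (0, 27), (3, 1), (3, 14), (3, 17), (3, 30), (12, 1), (12, 14), (12, 17), (12, 30), (15, 4), (15, 11), (15, 20), (15, 27), (16, 4), (16, 11), (16, 20), (16, 27), (19, 1), (19, 14), (19, 17), (19, 30), (28, 1), (28, 14), (28, 17), (28, 30), (31, 4), (31, 11), (31, 20), (31, 27)]

Answer: yes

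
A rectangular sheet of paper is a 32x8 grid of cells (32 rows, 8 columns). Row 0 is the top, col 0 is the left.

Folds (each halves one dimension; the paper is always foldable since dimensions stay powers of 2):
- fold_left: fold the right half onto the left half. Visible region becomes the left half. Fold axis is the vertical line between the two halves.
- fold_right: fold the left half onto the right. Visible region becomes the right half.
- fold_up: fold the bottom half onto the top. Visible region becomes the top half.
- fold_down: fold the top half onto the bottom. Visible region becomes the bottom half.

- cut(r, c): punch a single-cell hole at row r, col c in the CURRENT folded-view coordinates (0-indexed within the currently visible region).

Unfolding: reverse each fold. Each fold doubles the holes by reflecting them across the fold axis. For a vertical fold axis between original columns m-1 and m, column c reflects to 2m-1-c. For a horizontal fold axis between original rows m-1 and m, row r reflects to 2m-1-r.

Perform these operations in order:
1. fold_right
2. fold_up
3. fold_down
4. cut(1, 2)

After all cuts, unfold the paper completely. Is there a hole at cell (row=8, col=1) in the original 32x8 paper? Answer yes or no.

Op 1 fold_right: fold axis v@4; visible region now rows[0,32) x cols[4,8) = 32x4
Op 2 fold_up: fold axis h@16; visible region now rows[0,16) x cols[4,8) = 16x4
Op 3 fold_down: fold axis h@8; visible region now rows[8,16) x cols[4,8) = 8x4
Op 4 cut(1, 2): punch at orig (9,6); cuts so far [(9, 6)]; region rows[8,16) x cols[4,8) = 8x4
Unfold 1 (reflect across h@8): 2 holes -> [(6, 6), (9, 6)]
Unfold 2 (reflect across h@16): 4 holes -> [(6, 6), (9, 6), (22, 6), (25, 6)]
Unfold 3 (reflect across v@4): 8 holes -> [(6, 1), (6, 6), (9, 1), (9, 6), (22, 1), (22, 6), (25, 1), (25, 6)]
Holes: [(6, 1), (6, 6), (9, 1), (9, 6), (22, 1), (22, 6), (25, 1), (25, 6)]

Answer: no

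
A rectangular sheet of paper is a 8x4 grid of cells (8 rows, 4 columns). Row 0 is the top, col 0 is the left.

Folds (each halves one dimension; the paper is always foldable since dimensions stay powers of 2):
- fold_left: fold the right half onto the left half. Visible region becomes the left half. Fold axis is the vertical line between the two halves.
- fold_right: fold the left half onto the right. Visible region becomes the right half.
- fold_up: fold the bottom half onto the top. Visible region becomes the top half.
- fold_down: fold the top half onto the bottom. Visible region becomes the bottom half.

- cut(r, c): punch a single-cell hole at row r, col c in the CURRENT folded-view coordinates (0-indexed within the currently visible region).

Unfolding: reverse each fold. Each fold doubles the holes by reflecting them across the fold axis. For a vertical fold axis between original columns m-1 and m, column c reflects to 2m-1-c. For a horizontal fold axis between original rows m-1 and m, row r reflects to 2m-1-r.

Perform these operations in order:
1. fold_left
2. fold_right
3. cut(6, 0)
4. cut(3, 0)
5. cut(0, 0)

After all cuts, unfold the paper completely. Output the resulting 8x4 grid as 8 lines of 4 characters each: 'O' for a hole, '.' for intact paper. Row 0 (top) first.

Op 1 fold_left: fold axis v@2; visible region now rows[0,8) x cols[0,2) = 8x2
Op 2 fold_right: fold axis v@1; visible region now rows[0,8) x cols[1,2) = 8x1
Op 3 cut(6, 0): punch at orig (6,1); cuts so far [(6, 1)]; region rows[0,8) x cols[1,2) = 8x1
Op 4 cut(3, 0): punch at orig (3,1); cuts so far [(3, 1), (6, 1)]; region rows[0,8) x cols[1,2) = 8x1
Op 5 cut(0, 0): punch at orig (0,1); cuts so far [(0, 1), (3, 1), (6, 1)]; region rows[0,8) x cols[1,2) = 8x1
Unfold 1 (reflect across v@1): 6 holes -> [(0, 0), (0, 1), (3, 0), (3, 1), (6, 0), (6, 1)]
Unfold 2 (reflect across v@2): 12 holes -> [(0, 0), (0, 1), (0, 2), (0, 3), (3, 0), (3, 1), (3, 2), (3, 3), (6, 0), (6, 1), (6, 2), (6, 3)]

Answer: OOOO
....
....
OOOO
....
....
OOOO
....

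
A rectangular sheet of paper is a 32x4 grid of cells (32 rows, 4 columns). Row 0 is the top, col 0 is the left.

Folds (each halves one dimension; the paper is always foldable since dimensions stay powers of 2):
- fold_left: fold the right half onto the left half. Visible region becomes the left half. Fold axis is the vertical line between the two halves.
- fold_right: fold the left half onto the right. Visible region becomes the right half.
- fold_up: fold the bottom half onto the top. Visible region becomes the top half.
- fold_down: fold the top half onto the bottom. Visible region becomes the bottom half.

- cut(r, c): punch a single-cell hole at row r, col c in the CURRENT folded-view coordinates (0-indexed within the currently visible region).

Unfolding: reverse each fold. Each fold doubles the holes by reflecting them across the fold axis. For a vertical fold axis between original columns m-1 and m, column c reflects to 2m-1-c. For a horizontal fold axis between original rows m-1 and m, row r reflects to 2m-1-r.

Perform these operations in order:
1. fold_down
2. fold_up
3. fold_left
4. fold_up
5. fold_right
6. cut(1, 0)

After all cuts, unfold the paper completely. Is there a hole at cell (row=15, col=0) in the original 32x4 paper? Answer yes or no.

Op 1 fold_down: fold axis h@16; visible region now rows[16,32) x cols[0,4) = 16x4
Op 2 fold_up: fold axis h@24; visible region now rows[16,24) x cols[0,4) = 8x4
Op 3 fold_left: fold axis v@2; visible region now rows[16,24) x cols[0,2) = 8x2
Op 4 fold_up: fold axis h@20; visible region now rows[16,20) x cols[0,2) = 4x2
Op 5 fold_right: fold axis v@1; visible region now rows[16,20) x cols[1,2) = 4x1
Op 6 cut(1, 0): punch at orig (17,1); cuts so far [(17, 1)]; region rows[16,20) x cols[1,2) = 4x1
Unfold 1 (reflect across v@1): 2 holes -> [(17, 0), (17, 1)]
Unfold 2 (reflect across h@20): 4 holes -> [(17, 0), (17, 1), (22, 0), (22, 1)]
Unfold 3 (reflect across v@2): 8 holes -> [(17, 0), (17, 1), (17, 2), (17, 3), (22, 0), (22, 1), (22, 2), (22, 3)]
Unfold 4 (reflect across h@24): 16 holes -> [(17, 0), (17, 1), (17, 2), (17, 3), (22, 0), (22, 1), (22, 2), (22, 3), (25, 0), (25, 1), (25, 2), (25, 3), (30, 0), (30, 1), (30, 2), (30, 3)]
Unfold 5 (reflect across h@16): 32 holes -> [(1, 0), (1, 1), (1, 2), (1, 3), (6, 0), (6, 1), (6, 2), (6, 3), (9, 0), (9, 1), (9, 2), (9, 3), (14, 0), (14, 1), (14, 2), (14, 3), (17, 0), (17, 1), (17, 2), (17, 3), (22, 0), (22, 1), (22, 2), (22, 3), (25, 0), (25, 1), (25, 2), (25, 3), (30, 0), (30, 1), (30, 2), (30, 3)]
Holes: [(1, 0), (1, 1), (1, 2), (1, 3), (6, 0), (6, 1), (6, 2), (6, 3), (9, 0), (9, 1), (9, 2), (9, 3), (14, 0), (14, 1), (14, 2), (14, 3), (17, 0), (17, 1), (17, 2), (17, 3), (22, 0), (22, 1), (22, 2), (22, 3), (25, 0), (25, 1), (25, 2), (25, 3), (30, 0), (30, 1), (30, 2), (30, 3)]

Answer: no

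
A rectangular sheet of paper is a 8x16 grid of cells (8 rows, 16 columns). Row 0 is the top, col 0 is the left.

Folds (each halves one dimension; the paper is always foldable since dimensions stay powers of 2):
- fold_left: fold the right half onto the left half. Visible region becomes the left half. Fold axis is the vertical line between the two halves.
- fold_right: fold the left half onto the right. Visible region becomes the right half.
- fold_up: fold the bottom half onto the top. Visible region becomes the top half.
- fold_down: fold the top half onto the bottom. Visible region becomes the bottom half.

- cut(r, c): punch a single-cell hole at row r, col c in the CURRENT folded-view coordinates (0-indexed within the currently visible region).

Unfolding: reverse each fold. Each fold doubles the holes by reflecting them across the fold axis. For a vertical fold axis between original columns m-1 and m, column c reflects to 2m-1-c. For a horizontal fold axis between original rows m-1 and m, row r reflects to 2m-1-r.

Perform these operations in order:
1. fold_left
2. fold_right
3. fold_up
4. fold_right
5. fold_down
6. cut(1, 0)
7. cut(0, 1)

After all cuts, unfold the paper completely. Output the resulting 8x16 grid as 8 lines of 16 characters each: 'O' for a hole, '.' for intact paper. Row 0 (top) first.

Answer: .OO..OO..OO..OO.
O..OO..OO..OO..O
O..OO..OO..OO..O
.OO..OO..OO..OO.
.OO..OO..OO..OO.
O..OO..OO..OO..O
O..OO..OO..OO..O
.OO..OO..OO..OO.

Derivation:
Op 1 fold_left: fold axis v@8; visible region now rows[0,8) x cols[0,8) = 8x8
Op 2 fold_right: fold axis v@4; visible region now rows[0,8) x cols[4,8) = 8x4
Op 3 fold_up: fold axis h@4; visible region now rows[0,4) x cols[4,8) = 4x4
Op 4 fold_right: fold axis v@6; visible region now rows[0,4) x cols[6,8) = 4x2
Op 5 fold_down: fold axis h@2; visible region now rows[2,4) x cols[6,8) = 2x2
Op 6 cut(1, 0): punch at orig (3,6); cuts so far [(3, 6)]; region rows[2,4) x cols[6,8) = 2x2
Op 7 cut(0, 1): punch at orig (2,7); cuts so far [(2, 7), (3, 6)]; region rows[2,4) x cols[6,8) = 2x2
Unfold 1 (reflect across h@2): 4 holes -> [(0, 6), (1, 7), (2, 7), (3, 6)]
Unfold 2 (reflect across v@6): 8 holes -> [(0, 5), (0, 6), (1, 4), (1, 7), (2, 4), (2, 7), (3, 5), (3, 6)]
Unfold 3 (reflect across h@4): 16 holes -> [(0, 5), (0, 6), (1, 4), (1, 7), (2, 4), (2, 7), (3, 5), (3, 6), (4, 5), (4, 6), (5, 4), (5, 7), (6, 4), (6, 7), (7, 5), (7, 6)]
Unfold 4 (reflect across v@4): 32 holes -> [(0, 1), (0, 2), (0, 5), (0, 6), (1, 0), (1, 3), (1, 4), (1, 7), (2, 0), (2, 3), (2, 4), (2, 7), (3, 1), (3, 2), (3, 5), (3, 6), (4, 1), (4, 2), (4, 5), (4, 6), (5, 0), (5, 3), (5, 4), (5, 7), (6, 0), (6, 3), (6, 4), (6, 7), (7, 1), (7, 2), (7, 5), (7, 6)]
Unfold 5 (reflect across v@8): 64 holes -> [(0, 1), (0, 2), (0, 5), (0, 6), (0, 9), (0, 10), (0, 13), (0, 14), (1, 0), (1, 3), (1, 4), (1, 7), (1, 8), (1, 11), (1, 12), (1, 15), (2, 0), (2, 3), (2, 4), (2, 7), (2, 8), (2, 11), (2, 12), (2, 15), (3, 1), (3, 2), (3, 5), (3, 6), (3, 9), (3, 10), (3, 13), (3, 14), (4, 1), (4, 2), (4, 5), (4, 6), (4, 9), (4, 10), (4, 13), (4, 14), (5, 0), (5, 3), (5, 4), (5, 7), (5, 8), (5, 11), (5, 12), (5, 15), (6, 0), (6, 3), (6, 4), (6, 7), (6, 8), (6, 11), (6, 12), (6, 15), (7, 1), (7, 2), (7, 5), (7, 6), (7, 9), (7, 10), (7, 13), (7, 14)]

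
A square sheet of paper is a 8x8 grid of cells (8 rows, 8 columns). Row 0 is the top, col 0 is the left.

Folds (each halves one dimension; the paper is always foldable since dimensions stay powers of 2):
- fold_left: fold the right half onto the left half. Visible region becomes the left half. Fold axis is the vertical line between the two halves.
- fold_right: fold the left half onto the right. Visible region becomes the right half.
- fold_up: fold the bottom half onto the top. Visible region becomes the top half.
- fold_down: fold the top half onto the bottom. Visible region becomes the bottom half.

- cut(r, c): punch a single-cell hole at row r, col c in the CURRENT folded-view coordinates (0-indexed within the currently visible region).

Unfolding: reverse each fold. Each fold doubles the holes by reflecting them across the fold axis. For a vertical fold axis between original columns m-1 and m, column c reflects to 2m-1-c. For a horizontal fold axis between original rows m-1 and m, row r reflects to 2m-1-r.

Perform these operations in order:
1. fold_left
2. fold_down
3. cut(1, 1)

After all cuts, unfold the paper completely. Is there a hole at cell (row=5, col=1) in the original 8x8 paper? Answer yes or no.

Op 1 fold_left: fold axis v@4; visible region now rows[0,8) x cols[0,4) = 8x4
Op 2 fold_down: fold axis h@4; visible region now rows[4,8) x cols[0,4) = 4x4
Op 3 cut(1, 1): punch at orig (5,1); cuts so far [(5, 1)]; region rows[4,8) x cols[0,4) = 4x4
Unfold 1 (reflect across h@4): 2 holes -> [(2, 1), (5, 1)]
Unfold 2 (reflect across v@4): 4 holes -> [(2, 1), (2, 6), (5, 1), (5, 6)]
Holes: [(2, 1), (2, 6), (5, 1), (5, 6)]

Answer: yes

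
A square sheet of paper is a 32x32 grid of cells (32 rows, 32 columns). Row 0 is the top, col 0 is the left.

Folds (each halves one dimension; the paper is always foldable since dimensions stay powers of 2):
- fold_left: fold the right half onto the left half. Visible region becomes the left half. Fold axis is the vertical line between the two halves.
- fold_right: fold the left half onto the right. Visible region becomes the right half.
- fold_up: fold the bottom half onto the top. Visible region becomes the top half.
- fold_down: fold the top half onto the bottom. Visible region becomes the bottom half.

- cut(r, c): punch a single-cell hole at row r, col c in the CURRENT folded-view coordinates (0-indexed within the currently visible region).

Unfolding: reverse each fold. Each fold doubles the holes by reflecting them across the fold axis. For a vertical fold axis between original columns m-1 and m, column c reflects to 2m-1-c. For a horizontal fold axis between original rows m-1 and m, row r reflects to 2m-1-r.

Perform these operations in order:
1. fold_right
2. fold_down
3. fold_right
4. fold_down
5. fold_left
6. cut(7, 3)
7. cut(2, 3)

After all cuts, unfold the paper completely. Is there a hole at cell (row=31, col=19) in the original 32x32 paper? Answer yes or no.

Op 1 fold_right: fold axis v@16; visible region now rows[0,32) x cols[16,32) = 32x16
Op 2 fold_down: fold axis h@16; visible region now rows[16,32) x cols[16,32) = 16x16
Op 3 fold_right: fold axis v@24; visible region now rows[16,32) x cols[24,32) = 16x8
Op 4 fold_down: fold axis h@24; visible region now rows[24,32) x cols[24,32) = 8x8
Op 5 fold_left: fold axis v@28; visible region now rows[24,32) x cols[24,28) = 8x4
Op 6 cut(7, 3): punch at orig (31,27); cuts so far [(31, 27)]; region rows[24,32) x cols[24,28) = 8x4
Op 7 cut(2, 3): punch at orig (26,27); cuts so far [(26, 27), (31, 27)]; region rows[24,32) x cols[24,28) = 8x4
Unfold 1 (reflect across v@28): 4 holes -> [(26, 27), (26, 28), (31, 27), (31, 28)]
Unfold 2 (reflect across h@24): 8 holes -> [(16, 27), (16, 28), (21, 27), (21, 28), (26, 27), (26, 28), (31, 27), (31, 28)]
Unfold 3 (reflect across v@24): 16 holes -> [(16, 19), (16, 20), (16, 27), (16, 28), (21, 19), (21, 20), (21, 27), (21, 28), (26, 19), (26, 20), (26, 27), (26, 28), (31, 19), (31, 20), (31, 27), (31, 28)]
Unfold 4 (reflect across h@16): 32 holes -> [(0, 19), (0, 20), (0, 27), (0, 28), (5, 19), (5, 20), (5, 27), (5, 28), (10, 19), (10, 20), (10, 27), (10, 28), (15, 19), (15, 20), (15, 27), (15, 28), (16, 19), (16, 20), (16, 27), (16, 28), (21, 19), (21, 20), (21, 27), (21, 28), (26, 19), (26, 20), (26, 27), (26, 28), (31, 19), (31, 20), (31, 27), (31, 28)]
Unfold 5 (reflect across v@16): 64 holes -> [(0, 3), (0, 4), (0, 11), (0, 12), (0, 19), (0, 20), (0, 27), (0, 28), (5, 3), (5, 4), (5, 11), (5, 12), (5, 19), (5, 20), (5, 27), (5, 28), (10, 3), (10, 4), (10, 11), (10, 12), (10, 19), (10, 20), (10, 27), (10, 28), (15, 3), (15, 4), (15, 11), (15, 12), (15, 19), (15, 20), (15, 27), (15, 28), (16, 3), (16, 4), (16, 11), (16, 12), (16, 19), (16, 20), (16, 27), (16, 28), (21, 3), (21, 4), (21, 11), (21, 12), (21, 19), (21, 20), (21, 27), (21, 28), (26, 3), (26, 4), (26, 11), (26, 12), (26, 19), (26, 20), (26, 27), (26, 28), (31, 3), (31, 4), (31, 11), (31, 12), (31, 19), (31, 20), (31, 27), (31, 28)]
Holes: [(0, 3), (0, 4), (0, 11), (0, 12), (0, 19), (0, 20), (0, 27), (0, 28), (5, 3), (5, 4), (5, 11), (5, 12), (5, 19), (5, 20), (5, 27), (5, 28), (10, 3), (10, 4), (10, 11), (10, 12), (10, 19), (10, 20), (10, 27), (10, 28), (15, 3), (15, 4), (15, 11), (15, 12), (15, 19), (15, 20), (15, 27), (15, 28), (16, 3), (16, 4), (16, 11), (16, 12), (16, 19), (16, 20), (16, 27), (16, 28), (21, 3), (21, 4), (21, 11), (21, 12), (21, 19), (21, 20), (21, 27), (21, 28), (26, 3), (26, 4), (26, 11), (26, 12), (26, 19), (26, 20), (26, 27), (26, 28), (31, 3), (31, 4), (31, 11), (31, 12), (31, 19), (31, 20), (31, 27), (31, 28)]

Answer: yes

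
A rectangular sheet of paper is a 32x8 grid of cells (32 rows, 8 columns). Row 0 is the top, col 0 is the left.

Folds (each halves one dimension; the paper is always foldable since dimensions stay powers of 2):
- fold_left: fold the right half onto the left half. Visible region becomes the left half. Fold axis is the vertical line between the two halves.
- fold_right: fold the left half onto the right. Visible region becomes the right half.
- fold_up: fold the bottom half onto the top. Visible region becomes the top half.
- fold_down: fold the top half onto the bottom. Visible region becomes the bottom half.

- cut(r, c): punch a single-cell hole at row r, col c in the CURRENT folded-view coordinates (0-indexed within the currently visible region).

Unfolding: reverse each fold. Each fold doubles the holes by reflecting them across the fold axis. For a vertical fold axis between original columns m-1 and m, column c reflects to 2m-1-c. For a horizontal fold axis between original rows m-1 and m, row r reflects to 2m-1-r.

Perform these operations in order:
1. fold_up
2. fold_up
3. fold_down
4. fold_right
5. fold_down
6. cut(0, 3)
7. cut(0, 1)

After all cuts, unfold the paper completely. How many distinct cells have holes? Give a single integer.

Answer: 64

Derivation:
Op 1 fold_up: fold axis h@16; visible region now rows[0,16) x cols[0,8) = 16x8
Op 2 fold_up: fold axis h@8; visible region now rows[0,8) x cols[0,8) = 8x8
Op 3 fold_down: fold axis h@4; visible region now rows[4,8) x cols[0,8) = 4x8
Op 4 fold_right: fold axis v@4; visible region now rows[4,8) x cols[4,8) = 4x4
Op 5 fold_down: fold axis h@6; visible region now rows[6,8) x cols[4,8) = 2x4
Op 6 cut(0, 3): punch at orig (6,7); cuts so far [(6, 7)]; region rows[6,8) x cols[4,8) = 2x4
Op 7 cut(0, 1): punch at orig (6,5); cuts so far [(6, 5), (6, 7)]; region rows[6,8) x cols[4,8) = 2x4
Unfold 1 (reflect across h@6): 4 holes -> [(5, 5), (5, 7), (6, 5), (6, 7)]
Unfold 2 (reflect across v@4): 8 holes -> [(5, 0), (5, 2), (5, 5), (5, 7), (6, 0), (6, 2), (6, 5), (6, 7)]
Unfold 3 (reflect across h@4): 16 holes -> [(1, 0), (1, 2), (1, 5), (1, 7), (2, 0), (2, 2), (2, 5), (2, 7), (5, 0), (5, 2), (5, 5), (5, 7), (6, 0), (6, 2), (6, 5), (6, 7)]
Unfold 4 (reflect across h@8): 32 holes -> [(1, 0), (1, 2), (1, 5), (1, 7), (2, 0), (2, 2), (2, 5), (2, 7), (5, 0), (5, 2), (5, 5), (5, 7), (6, 0), (6, 2), (6, 5), (6, 7), (9, 0), (9, 2), (9, 5), (9, 7), (10, 0), (10, 2), (10, 5), (10, 7), (13, 0), (13, 2), (13, 5), (13, 7), (14, 0), (14, 2), (14, 5), (14, 7)]
Unfold 5 (reflect across h@16): 64 holes -> [(1, 0), (1, 2), (1, 5), (1, 7), (2, 0), (2, 2), (2, 5), (2, 7), (5, 0), (5, 2), (5, 5), (5, 7), (6, 0), (6, 2), (6, 5), (6, 7), (9, 0), (9, 2), (9, 5), (9, 7), (10, 0), (10, 2), (10, 5), (10, 7), (13, 0), (13, 2), (13, 5), (13, 7), (14, 0), (14, 2), (14, 5), (14, 7), (17, 0), (17, 2), (17, 5), (17, 7), (18, 0), (18, 2), (18, 5), (18, 7), (21, 0), (21, 2), (21, 5), (21, 7), (22, 0), (22, 2), (22, 5), (22, 7), (25, 0), (25, 2), (25, 5), (25, 7), (26, 0), (26, 2), (26, 5), (26, 7), (29, 0), (29, 2), (29, 5), (29, 7), (30, 0), (30, 2), (30, 5), (30, 7)]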